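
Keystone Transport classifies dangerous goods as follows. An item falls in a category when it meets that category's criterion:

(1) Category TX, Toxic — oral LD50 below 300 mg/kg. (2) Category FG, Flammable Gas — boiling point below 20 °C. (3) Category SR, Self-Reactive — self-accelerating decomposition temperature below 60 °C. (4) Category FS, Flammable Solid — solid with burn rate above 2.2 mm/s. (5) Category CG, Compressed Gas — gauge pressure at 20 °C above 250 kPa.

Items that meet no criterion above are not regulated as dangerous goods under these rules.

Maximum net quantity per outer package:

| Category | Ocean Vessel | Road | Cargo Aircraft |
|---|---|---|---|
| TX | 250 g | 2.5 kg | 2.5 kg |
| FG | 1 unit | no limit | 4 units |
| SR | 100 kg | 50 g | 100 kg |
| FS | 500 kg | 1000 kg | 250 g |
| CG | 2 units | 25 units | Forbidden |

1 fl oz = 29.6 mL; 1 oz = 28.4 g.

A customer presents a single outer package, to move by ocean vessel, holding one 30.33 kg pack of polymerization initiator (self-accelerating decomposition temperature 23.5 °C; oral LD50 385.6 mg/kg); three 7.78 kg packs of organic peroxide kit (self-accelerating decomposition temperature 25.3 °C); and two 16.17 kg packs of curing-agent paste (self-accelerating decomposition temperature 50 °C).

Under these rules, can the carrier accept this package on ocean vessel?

With self-accelerating decomposition temperature 23.5 °C (< 60 °C), the polymerization initiator falls in Category SR.
Self-accelerating decomposition temperature 25.3 °C meets the Category SR criterion (Self-Reactive), so the organic peroxide kit is Category SR.
Curing-agent paste: self-accelerating decomposition temperature 50 °C < 60 °C → Category SR (Self-Reactive).
Category SR net quantity: 30.33 kg + (three 7.78 kg packs = 23.34 kg) + (two 16.17 kg packs = 32.34 kg) = 86.01 kg.
That is within the Category SR ocean vessel limit of 100 kg.

Yes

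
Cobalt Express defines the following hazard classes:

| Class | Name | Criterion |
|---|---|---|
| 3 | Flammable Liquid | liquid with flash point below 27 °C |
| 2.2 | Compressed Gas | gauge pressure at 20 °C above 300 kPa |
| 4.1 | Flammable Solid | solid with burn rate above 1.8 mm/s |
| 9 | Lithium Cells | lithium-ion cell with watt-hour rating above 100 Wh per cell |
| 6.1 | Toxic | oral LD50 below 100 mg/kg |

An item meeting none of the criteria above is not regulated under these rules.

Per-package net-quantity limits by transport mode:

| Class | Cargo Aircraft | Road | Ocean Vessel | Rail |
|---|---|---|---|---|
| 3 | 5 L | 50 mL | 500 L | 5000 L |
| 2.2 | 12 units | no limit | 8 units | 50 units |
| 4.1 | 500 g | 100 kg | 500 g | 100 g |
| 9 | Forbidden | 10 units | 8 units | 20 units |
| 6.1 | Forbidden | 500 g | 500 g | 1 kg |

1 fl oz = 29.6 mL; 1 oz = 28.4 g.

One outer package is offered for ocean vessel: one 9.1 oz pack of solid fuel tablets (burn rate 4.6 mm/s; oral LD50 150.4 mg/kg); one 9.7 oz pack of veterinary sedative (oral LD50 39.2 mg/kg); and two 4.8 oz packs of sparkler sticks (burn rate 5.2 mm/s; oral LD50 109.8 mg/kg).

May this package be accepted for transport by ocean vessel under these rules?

No

With burn rate 4.6 mm/s (> 1.8 mm/s), the solid fuel tablets fall in Class 4.1.
With oral LD50 39.2 mg/kg (< 100 mg/kg), the veterinary sedative falls in Class 6.1.
Burn rate 5.2 mm/s meets the Class 4.1 criterion (Flammable Solid), so the sparkler sticks are Class 4.1.
Class 4.1 net quantity: (one 9.1 oz pack = 258.44 g) + (two 4.8 oz packs = 272.64 g) = 531.08 g.
That exceeds the Class 4.1 ocean vessel limit of 500 g.
Class 6.1 quantity: one 9.7 oz pack = 275.48 g.
275.48 g ≤ 500 g (ocean vessel limit, Class 6.1) — within limit.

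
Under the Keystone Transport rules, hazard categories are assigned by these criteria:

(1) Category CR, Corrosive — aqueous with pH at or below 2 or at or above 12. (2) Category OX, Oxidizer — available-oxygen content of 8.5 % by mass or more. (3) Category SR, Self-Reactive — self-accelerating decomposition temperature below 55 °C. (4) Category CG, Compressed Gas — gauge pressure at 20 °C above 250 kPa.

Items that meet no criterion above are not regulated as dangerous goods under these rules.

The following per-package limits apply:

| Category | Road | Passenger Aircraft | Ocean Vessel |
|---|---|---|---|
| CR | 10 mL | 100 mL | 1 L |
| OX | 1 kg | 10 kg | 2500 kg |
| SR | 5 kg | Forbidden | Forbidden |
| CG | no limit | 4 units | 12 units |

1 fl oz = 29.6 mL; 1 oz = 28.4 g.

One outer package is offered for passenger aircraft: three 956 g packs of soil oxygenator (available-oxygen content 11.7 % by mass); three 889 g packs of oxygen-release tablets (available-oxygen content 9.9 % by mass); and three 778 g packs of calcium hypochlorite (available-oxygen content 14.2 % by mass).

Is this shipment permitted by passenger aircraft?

Yes

The soil oxygenator has available-oxygen content 11.7 % by mass, which is ≥ 8.5 % by mass, so it is Category OX (Oxidizer).
With available-oxygen content 9.9 % by mass (≥ 8.5 % by mass), the oxygen-release tablets fall in Category OX.
Available-oxygen content 14.2 % by mass meets the Category OX criterion (Oxidizer), so the calcium hypochlorite is Category OX.
Category OX net quantity: (three 956 g packs = 2.868 kg) + (three 889 g packs = 2.667 kg) + (three 778 g packs = 2.334 kg) = 7.869 kg.
That is within the Category OX passenger aircraft limit of 10 kg.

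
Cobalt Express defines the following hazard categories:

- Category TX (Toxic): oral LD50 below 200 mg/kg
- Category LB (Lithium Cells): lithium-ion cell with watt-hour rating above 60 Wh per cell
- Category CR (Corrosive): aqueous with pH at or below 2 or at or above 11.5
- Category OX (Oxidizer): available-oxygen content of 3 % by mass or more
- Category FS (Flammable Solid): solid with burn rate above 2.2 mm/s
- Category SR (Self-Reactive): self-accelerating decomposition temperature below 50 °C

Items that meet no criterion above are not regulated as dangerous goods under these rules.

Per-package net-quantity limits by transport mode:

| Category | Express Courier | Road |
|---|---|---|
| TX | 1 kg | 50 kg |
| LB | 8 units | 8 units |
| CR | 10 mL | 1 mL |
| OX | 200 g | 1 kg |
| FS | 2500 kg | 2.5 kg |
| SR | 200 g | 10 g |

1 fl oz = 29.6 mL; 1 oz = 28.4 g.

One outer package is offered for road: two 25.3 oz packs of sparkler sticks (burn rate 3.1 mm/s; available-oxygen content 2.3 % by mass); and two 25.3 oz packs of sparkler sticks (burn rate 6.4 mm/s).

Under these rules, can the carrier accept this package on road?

Sparkler sticks: burn rate 3.1 mm/s > 2.2 mm/s → Category FS (Flammable Solid).
The sparkler sticks have burn rate 6.4 mm/s, which is > 2.2 mm/s, so they are Category FS (Flammable Solid).
Total Category FS: (two 25.3 oz packs = 1437.04 g) + (two 25.3 oz packs = 1437.04 g) = 2874.08 g.
2874.08 g > 2.5 kg (road limit, Category FS) — over the limit.

No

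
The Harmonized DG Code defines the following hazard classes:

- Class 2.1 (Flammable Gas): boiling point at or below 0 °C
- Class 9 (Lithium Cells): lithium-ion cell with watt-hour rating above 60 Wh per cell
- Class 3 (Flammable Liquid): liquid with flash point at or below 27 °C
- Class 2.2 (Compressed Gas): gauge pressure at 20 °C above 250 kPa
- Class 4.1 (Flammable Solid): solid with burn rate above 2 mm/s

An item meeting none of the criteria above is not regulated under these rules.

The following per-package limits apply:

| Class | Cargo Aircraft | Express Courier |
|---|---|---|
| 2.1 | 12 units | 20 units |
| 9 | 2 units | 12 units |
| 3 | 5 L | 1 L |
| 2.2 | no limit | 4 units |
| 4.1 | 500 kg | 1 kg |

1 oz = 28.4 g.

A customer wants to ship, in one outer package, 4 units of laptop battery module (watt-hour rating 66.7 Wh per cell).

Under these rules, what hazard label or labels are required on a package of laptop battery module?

Class 9

Laptop battery module: watt-hour rating 66.7 Wh per cell > 60 Wh per cell → Class 9 (Lithium Cells).
Only the Class 9 label is required.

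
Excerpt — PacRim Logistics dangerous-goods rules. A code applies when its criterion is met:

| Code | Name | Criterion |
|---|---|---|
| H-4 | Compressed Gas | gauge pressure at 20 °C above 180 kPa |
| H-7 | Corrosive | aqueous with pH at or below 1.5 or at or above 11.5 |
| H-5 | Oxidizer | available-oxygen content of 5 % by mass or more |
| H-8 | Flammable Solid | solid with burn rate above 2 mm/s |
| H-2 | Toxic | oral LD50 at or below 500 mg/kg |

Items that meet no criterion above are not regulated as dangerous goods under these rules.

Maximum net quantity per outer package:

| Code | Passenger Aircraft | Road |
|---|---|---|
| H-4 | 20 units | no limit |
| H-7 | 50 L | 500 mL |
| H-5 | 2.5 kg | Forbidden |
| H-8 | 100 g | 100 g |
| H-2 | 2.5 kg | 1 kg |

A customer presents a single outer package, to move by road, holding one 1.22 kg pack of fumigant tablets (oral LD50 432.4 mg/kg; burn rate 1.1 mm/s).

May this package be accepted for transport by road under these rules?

No

Oral LD50 432.4 mg/kg meets the Code H-2 criterion (Toxic), so the fumigant tablets are Code H-2.
Code H-2 quantity: 1.22 kg.
That exceeds the Code H-2 road limit of 1 kg.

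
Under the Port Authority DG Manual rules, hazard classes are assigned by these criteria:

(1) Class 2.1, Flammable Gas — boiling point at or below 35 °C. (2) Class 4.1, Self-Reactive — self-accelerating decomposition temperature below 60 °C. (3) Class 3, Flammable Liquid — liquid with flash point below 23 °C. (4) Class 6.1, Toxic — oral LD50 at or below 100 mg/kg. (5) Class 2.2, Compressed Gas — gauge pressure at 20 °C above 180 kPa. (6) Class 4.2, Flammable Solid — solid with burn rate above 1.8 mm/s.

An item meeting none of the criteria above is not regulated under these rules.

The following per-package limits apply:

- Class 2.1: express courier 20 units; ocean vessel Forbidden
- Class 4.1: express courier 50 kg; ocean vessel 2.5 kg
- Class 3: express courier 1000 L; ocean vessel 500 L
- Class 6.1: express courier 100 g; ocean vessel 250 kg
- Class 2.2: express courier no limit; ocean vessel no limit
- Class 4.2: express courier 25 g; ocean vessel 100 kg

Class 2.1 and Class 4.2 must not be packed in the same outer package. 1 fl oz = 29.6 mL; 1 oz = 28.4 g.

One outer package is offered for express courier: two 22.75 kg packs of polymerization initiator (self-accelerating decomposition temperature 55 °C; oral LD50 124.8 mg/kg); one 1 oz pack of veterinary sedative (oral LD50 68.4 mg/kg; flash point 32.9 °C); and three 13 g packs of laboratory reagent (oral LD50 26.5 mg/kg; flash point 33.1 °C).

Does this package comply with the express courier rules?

Yes

With self-accelerating decomposition temperature 55 °C (< 60 °C), the polymerization initiator falls in Class 4.1.
The veterinary sedative has oral LD50 68.4 mg/kg, which is ≤ 100 mg/kg, so it is Class 6.1 (Toxic).
The laboratory reagent has oral LD50 26.5 mg/kg, which is ≤ 100 mg/kg, so it is Class 6.1 (Toxic).
Class 4.1 quantity: two 22.75 kg packs = 45.5 kg.
45.5 kg is within the express courier limit of 50 kg for Class 4.1.
Total Class 6.1: (one 1 oz pack = 28.4 g) + (three 13 g packs = 39 g) = 67.4 g.
That is within the Class 6.1 express courier limit of 100 g.
The segregation rule (Class 2.1 with Class 4.2) does not apply to Class 4.1 with Class 6.1.
Every hazard class is within its express courier limit and no segregation rule is violated.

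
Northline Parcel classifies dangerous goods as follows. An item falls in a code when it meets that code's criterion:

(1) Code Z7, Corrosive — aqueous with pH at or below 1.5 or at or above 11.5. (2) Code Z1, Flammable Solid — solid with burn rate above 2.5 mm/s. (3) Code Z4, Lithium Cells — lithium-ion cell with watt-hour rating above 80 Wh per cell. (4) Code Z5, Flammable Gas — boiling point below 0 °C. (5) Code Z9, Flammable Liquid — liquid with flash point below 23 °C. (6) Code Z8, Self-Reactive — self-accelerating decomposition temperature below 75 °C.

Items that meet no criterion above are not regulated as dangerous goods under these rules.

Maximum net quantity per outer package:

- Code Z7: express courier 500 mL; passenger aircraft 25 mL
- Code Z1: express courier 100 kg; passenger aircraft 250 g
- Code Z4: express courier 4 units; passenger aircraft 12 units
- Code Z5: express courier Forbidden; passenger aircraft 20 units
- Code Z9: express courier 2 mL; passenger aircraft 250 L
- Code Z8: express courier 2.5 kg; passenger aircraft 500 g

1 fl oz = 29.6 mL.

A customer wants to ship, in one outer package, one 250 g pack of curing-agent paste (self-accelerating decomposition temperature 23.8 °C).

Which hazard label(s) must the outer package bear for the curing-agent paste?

The curing-agent paste has self-accelerating decomposition temperature 23.8 °C, which is < 75 °C, so it is Code Z8 (Self-Reactive).
Only the Code Z8 label is required.

Code Z8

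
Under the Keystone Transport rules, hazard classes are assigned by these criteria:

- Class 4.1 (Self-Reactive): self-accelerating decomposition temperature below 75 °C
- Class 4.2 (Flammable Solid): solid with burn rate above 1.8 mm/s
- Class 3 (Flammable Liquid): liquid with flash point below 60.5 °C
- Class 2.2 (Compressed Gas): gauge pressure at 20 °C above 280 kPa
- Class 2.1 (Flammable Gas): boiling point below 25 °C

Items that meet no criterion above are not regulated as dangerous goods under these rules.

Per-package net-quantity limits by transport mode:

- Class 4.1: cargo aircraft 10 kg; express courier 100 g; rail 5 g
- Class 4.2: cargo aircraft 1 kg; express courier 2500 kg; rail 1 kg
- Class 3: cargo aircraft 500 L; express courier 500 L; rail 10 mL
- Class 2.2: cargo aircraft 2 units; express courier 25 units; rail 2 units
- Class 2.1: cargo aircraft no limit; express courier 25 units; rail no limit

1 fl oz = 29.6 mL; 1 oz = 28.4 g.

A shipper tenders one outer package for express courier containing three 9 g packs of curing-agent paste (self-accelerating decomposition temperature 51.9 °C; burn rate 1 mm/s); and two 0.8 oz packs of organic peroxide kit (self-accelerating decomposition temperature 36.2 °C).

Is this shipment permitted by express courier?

Yes

The curing-agent paste has self-accelerating decomposition temperature 51.9 °C, which is < 75 °C, so it is Class 4.1 (Self-Reactive).
With self-accelerating decomposition temperature 36.2 °C (< 75 °C), the organic peroxide kit falls in Class 4.1.
Class 4.1 net quantity: (three 9 g packs = 27 g) + (two 0.8 oz packs = 45.44 g) = 72.44 g.
That is within the Class 4.1 express courier limit of 100 g.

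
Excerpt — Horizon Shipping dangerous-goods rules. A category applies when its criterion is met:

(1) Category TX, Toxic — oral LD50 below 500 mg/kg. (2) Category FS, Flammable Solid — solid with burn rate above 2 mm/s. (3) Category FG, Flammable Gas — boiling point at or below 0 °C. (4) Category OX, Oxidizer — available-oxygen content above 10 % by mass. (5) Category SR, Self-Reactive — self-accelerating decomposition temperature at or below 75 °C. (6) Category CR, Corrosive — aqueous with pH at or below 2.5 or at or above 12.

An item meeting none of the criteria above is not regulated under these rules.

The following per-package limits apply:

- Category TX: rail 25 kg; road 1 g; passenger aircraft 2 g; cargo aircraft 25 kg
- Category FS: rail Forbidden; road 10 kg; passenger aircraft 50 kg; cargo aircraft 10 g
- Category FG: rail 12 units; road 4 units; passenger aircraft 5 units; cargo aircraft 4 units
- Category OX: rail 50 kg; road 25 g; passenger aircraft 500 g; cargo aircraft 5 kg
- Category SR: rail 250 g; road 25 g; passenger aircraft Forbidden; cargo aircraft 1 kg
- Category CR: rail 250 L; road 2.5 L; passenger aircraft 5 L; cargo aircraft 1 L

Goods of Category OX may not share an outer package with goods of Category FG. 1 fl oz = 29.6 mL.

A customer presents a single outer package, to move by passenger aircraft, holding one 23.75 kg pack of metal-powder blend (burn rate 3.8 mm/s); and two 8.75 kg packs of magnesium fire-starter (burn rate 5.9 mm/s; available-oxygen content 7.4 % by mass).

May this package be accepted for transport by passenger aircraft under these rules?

Yes

With burn rate 3.8 mm/s (> 2 mm/s), the metal-powder blend falls in Category FS.
With burn rate 5.9 mm/s (> 2 mm/s), the magnesium fire-starter falls in Category FS.
Total Category FS: 23.75 kg + (two 8.75 kg packs = 17.5 kg) = 41.25 kg.
41.25 kg ≤ 50 kg (passenger aircraft limit, Category FS) — within limit.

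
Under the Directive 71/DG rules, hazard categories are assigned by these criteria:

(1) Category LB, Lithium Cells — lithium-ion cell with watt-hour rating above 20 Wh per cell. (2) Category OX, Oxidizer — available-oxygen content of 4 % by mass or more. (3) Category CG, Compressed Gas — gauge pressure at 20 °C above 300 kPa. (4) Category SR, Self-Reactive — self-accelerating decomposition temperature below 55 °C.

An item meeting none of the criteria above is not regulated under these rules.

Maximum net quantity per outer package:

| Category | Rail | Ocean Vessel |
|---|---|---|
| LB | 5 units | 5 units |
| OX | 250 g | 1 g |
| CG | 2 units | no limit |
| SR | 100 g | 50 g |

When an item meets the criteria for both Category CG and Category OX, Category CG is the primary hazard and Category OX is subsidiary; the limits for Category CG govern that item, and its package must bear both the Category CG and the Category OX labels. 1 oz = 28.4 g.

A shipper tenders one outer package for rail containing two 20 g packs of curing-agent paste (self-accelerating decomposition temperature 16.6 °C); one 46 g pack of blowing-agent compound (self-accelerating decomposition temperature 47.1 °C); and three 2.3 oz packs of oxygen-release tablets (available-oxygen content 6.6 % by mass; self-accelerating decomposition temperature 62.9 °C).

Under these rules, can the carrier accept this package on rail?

The curing-agent paste has self-accelerating decomposition temperature 16.6 °C, which is < 55 °C, so it is Category SR (Self-Reactive).
Self-accelerating decomposition temperature 47.1 °C meets the Category SR criterion (Self-Reactive), so the blowing-agent compound is Category SR.
Available-oxygen content 6.6 % by mass meets the Category OX criterion (Oxidizer), so the oxygen-release tablets are Category OX.
Category SR net quantity: (two 20 g packs = 40 g) + 46 g = 86 g.
86 g is within the rail limit of 100 g for Category SR.
Category OX quantity: three 2.3 oz packs = 195.96 g.
195.96 g is within the rail limit of 250 g for Category OX.
Every hazard category is within its rail limit and no segregation rule is violated.

Yes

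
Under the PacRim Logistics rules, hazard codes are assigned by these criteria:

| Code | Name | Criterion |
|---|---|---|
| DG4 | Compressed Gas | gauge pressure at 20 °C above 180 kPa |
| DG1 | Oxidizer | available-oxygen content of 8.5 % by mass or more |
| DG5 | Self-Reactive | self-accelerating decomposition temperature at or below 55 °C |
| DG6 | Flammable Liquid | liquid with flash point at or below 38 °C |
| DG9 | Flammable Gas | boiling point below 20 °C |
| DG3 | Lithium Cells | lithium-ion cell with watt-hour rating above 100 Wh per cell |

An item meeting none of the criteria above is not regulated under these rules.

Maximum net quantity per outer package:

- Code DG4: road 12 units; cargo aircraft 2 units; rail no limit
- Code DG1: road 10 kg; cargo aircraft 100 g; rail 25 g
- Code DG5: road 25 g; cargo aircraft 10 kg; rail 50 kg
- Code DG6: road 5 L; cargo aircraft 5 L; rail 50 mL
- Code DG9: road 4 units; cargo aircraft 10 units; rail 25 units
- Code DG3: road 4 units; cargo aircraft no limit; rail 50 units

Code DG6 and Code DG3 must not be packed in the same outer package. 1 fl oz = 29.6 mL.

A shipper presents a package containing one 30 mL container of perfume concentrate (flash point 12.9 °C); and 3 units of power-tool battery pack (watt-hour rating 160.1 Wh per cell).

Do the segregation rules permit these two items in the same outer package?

Flash point 12.9 °C meets the Code DG6 criterion (Flammable Liquid), so the perfume concentrate is Code DG6.
With watt-hour rating 160.1 Wh per cell (> 100 Wh per cell), the power-tool battery pack falls in Code DG3.
Code DG6 and Code DG3 may not share an outer package.

No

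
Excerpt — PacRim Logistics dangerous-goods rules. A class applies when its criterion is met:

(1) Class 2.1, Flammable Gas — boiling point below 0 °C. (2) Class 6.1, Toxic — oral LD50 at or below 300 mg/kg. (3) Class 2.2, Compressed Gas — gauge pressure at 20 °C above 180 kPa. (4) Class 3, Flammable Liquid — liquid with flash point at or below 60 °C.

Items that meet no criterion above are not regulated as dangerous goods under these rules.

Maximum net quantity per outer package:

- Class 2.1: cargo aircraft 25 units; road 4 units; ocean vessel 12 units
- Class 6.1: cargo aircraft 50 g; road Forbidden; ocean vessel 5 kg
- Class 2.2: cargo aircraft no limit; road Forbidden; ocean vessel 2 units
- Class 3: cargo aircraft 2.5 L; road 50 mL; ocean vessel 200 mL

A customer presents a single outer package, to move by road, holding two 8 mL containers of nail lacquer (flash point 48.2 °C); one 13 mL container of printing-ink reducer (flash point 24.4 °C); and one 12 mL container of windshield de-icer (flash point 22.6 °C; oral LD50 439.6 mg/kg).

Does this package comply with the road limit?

With flash point 48.2 °C (≤ 60 °C), the nail lacquer falls in Class 3.
Printing-ink reducer: flash point 24.4 °C ≤ 60 °C → Class 3 (Flammable Liquid).
The windshield de-icer has flash point 22.6 °C, which is ≤ 60 °C, so it is Class 3 (Flammable Liquid).
Class 3 net quantity: (two 8 mL containers = 16 mL) + 13 mL + 12 mL = 41 mL.
41 mL is within the road limit of 50 mL for Class 3.

Yes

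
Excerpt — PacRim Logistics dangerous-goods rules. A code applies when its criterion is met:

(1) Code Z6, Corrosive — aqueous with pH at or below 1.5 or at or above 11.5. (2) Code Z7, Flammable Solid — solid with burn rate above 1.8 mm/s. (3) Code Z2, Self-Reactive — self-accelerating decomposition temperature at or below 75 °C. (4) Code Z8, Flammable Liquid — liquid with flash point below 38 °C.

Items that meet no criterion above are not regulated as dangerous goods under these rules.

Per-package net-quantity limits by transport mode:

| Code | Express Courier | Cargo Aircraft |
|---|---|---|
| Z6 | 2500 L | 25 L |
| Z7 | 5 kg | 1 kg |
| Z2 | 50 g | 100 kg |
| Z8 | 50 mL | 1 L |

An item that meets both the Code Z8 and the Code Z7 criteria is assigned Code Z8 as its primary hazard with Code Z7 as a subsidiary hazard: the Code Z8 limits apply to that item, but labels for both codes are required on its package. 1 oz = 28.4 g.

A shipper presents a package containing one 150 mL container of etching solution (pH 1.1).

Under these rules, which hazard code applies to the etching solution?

pH 1.1 meets the Code Z6 criterion (Corrosive), so the etching solution is Code Z6.

Code Z6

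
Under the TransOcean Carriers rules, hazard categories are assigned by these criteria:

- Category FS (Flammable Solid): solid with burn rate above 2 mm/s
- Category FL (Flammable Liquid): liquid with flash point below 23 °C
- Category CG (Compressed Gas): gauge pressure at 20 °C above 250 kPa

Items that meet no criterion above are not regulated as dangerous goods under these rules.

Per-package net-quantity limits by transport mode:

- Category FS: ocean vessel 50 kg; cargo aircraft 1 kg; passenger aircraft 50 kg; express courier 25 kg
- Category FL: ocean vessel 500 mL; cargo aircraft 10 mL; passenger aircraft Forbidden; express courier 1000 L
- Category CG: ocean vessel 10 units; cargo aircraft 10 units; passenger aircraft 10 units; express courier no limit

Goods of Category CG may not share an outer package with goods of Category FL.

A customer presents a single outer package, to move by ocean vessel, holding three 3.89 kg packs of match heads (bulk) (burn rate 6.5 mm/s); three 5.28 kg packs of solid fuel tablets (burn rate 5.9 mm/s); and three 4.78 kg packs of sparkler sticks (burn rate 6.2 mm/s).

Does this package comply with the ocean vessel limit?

With burn rate 6.5 mm/s (> 2 mm/s), the match heads (bulk) fall in Category FS.
The solid fuel tablets have burn rate 5.9 mm/s, which is > 2 mm/s, so they are Category FS (Flammable Solid).
With burn rate 6.2 mm/s (> 2 mm/s), the sparkler sticks fall in Category FS.
Category FS net quantity: (three 3.89 kg packs = 11.67 kg) + (three 5.28 kg packs = 15.84 kg) + (three 4.78 kg packs = 14.34 kg) = 41.85 kg.
41.85 kg is within the ocean vessel limit of 50 kg for Category FS.

Yes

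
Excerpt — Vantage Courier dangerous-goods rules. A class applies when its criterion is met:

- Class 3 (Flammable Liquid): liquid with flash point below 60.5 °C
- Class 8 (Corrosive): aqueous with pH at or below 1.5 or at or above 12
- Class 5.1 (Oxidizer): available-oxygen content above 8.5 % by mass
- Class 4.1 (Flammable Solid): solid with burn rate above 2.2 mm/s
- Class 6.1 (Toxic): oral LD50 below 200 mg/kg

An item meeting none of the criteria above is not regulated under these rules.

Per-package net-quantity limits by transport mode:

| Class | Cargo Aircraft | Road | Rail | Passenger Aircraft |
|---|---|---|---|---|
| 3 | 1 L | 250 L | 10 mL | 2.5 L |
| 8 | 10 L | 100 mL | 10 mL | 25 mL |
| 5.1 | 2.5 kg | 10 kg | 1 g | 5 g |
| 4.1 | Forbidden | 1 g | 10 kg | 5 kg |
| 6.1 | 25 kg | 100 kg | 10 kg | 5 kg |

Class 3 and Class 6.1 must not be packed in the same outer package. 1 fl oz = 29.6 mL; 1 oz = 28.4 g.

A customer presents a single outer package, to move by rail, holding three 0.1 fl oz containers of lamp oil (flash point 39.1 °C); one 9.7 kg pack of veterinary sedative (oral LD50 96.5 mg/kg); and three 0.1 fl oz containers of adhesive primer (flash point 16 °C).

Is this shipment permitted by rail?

No

The lamp oil has flash point 39.1 °C, which is < 60.5 °C, so it is Class 3 (Flammable Liquid).
With oral LD50 96.5 mg/kg (< 200 mg/kg), the veterinary sedative falls in Class 6.1.
With flash point 16 °C (< 60.5 °C), the adhesive primer falls in Class 3.
Class 3 net quantity: (three 0.1 fl oz containers = 8.88 mL) + (three 0.1 fl oz containers = 8.88 mL) = 17.76 mL.
That exceeds the Class 3 rail limit of 10 mL.
Class 6.1 quantity: 9.7 kg.
That is within the Class 6.1 rail limit of 10 kg.
Class 3 and Class 6.1 may not share an outer package.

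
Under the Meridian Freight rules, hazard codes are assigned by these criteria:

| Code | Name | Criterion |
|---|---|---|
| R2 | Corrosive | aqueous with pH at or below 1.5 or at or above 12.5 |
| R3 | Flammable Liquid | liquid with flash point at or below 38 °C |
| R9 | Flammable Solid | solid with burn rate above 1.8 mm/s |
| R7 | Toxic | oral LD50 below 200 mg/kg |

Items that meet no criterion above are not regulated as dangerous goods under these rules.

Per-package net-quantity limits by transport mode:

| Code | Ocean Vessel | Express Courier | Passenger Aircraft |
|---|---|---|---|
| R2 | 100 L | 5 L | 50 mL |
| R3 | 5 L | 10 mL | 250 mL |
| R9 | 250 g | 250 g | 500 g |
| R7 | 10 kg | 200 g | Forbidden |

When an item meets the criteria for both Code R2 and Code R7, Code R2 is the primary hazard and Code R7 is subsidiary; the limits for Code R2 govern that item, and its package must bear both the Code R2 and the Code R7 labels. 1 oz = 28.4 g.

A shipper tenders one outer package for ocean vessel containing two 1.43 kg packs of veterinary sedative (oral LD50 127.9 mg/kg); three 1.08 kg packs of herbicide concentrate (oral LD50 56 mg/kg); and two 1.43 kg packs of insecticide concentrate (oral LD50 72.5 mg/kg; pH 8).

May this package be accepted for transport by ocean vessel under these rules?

Veterinary sedative: oral LD50 127.9 mg/kg < 200 mg/kg → Code R7 (Toxic).
Herbicide concentrate: oral LD50 56 mg/kg < 200 mg/kg → Code R7 (Toxic).
Insecticide concentrate: oral LD50 72.5 mg/kg < 200 mg/kg → Code R7 (Toxic).
Total Code R7: (two 1.43 kg packs = 2.86 kg) + (three 1.08 kg packs = 3.24 kg) + (two 1.43 kg packs = 2.86 kg) = 8.96 kg.
8.96 kg is within the ocean vessel limit of 10 kg for Code R7.

Yes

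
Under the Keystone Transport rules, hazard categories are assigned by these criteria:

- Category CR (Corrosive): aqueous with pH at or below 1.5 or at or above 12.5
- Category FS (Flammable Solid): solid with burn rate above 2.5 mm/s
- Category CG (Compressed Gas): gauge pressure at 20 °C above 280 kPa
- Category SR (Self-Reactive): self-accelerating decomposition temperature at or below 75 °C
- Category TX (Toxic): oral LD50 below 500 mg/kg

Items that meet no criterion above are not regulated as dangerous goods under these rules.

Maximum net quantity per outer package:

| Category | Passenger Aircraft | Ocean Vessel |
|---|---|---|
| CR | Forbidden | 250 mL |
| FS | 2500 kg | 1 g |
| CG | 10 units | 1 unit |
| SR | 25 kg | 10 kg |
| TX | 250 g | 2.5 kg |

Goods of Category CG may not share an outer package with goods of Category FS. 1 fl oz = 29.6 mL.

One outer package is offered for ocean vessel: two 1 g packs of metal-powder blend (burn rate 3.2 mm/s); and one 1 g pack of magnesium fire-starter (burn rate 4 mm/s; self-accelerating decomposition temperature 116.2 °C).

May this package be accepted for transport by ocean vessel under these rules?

Metal-powder blend: burn rate 3.2 mm/s > 2.5 mm/s → Category FS (Flammable Solid).
Magnesium fire-starter: burn rate 4 mm/s > 2.5 mm/s → Category FS (Flammable Solid).
Total Category FS: (two 1 g packs = 2 g) + 1 g = 3 g.
That exceeds the Category FS ocean vessel limit of 1 g.

No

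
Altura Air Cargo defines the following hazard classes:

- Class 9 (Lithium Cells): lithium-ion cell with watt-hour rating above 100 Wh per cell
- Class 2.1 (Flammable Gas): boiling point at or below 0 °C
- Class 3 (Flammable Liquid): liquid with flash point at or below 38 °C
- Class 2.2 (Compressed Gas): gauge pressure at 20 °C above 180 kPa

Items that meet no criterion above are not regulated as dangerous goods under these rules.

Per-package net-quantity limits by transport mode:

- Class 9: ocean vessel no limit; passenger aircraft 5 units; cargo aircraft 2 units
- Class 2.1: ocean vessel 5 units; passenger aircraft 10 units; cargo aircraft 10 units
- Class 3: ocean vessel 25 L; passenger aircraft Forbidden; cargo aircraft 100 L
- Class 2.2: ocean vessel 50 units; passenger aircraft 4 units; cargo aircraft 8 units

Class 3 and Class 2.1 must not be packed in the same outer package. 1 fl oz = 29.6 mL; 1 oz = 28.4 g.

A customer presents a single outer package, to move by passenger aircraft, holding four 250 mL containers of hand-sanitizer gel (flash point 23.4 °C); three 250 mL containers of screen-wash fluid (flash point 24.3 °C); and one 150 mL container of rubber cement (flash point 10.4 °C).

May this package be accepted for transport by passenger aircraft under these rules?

Hand-sanitizer gel: flash point 23.4 °C ≤ 38 °C → Class 3 (Flammable Liquid).
The screen-wash fluid has flash point 24.3 °C, which is ≤ 38 °C, so it is Class 3 (Flammable Liquid).
With flash point 10.4 °C (≤ 38 °C), the rubber cement falls in Class 3.
Total Class 3: (four 250 mL containers = 1 L) + (three 250 mL containers = 750 mL) + 150 mL = 1.9 L.
By passenger aircraft, Class 3 is Forbidden regardless of quantity.

No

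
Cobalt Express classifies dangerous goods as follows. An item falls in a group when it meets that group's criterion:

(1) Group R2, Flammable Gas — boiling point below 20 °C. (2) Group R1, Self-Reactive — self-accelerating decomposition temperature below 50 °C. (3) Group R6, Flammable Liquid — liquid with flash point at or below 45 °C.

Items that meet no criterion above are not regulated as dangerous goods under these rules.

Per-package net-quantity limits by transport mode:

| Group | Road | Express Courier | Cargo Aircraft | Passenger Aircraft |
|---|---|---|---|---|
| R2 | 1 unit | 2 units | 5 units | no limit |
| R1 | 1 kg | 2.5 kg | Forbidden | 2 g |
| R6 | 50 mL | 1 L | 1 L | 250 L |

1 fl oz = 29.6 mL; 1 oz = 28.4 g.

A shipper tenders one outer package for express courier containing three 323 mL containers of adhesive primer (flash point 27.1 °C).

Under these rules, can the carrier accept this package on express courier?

The adhesive primer has flash point 27.1 °C, which is ≤ 45 °C, so it is Group R6 (Flammable Liquid).
Group R6 quantity: three 323 mL containers = 969 mL.
969 mL is within the express courier limit of 1 L for Group R6.

Yes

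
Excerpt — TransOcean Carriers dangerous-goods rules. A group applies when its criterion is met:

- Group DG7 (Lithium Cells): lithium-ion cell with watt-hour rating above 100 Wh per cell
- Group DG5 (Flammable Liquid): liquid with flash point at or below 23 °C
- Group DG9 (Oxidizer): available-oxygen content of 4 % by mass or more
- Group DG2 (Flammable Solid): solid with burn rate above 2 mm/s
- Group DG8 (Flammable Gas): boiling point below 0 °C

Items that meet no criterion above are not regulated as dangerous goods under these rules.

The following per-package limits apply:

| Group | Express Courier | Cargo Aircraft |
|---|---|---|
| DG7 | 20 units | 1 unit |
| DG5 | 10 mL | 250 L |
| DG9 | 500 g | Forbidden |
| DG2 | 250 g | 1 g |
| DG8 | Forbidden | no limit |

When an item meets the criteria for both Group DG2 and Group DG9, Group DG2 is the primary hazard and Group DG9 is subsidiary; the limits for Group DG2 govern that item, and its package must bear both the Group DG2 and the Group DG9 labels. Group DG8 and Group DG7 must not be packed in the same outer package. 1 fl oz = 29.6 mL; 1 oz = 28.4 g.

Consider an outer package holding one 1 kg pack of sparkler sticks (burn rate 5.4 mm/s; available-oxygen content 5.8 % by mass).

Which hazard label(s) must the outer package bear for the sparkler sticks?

With burn rate 5.4 mm/s (> 2 mm/s), the sparkler sticks fall in Group DG2.
Available-oxygen content 5.8 % by mass meets the Group DG9 criterion (Oxidizer), so the sparkler sticks are Group DG9.
By the precedence rule Group DG2 is primary and Group DG9 is subsidiary, and that rule requires both labels on the package.

Group DG2 and DG9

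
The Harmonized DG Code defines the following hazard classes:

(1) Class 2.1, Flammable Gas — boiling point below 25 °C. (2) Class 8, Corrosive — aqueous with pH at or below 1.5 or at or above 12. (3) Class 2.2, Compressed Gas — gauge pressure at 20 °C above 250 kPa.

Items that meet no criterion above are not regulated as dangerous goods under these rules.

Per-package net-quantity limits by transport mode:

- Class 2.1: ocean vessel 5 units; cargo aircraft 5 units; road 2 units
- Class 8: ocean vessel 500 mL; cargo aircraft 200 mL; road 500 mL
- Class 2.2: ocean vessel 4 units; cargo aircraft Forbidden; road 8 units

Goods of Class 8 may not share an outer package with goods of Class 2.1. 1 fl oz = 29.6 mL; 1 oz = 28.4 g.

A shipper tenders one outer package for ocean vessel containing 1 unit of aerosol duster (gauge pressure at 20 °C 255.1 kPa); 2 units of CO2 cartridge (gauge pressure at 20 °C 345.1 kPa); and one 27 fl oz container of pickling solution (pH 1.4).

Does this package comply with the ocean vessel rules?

Aerosol duster: gauge pressure at 20 °C 255.1 kPa > 250 kPa → Class 2.2 (Compressed Gas).
With gauge pressure at 20 °C 345.1 kPa (> 250 kPa), the CO2 cartridge falls in Class 2.2.
pH 1.4 meets the Class 8 criterion (Corrosive), so the pickling solution is Class 8.
Class 8 quantity: one 27 fl oz container = 799.2 mL.
That exceeds the Class 8 ocean vessel limit of 500 mL.
Total Class 2.2: 1 unit + 2 units = 3 units.
3 units is within the ocean vessel limit of 4 units for Class 2.2.
The segregation rule (Class 8 with Class 2.1) does not apply to Class 8 with Class 2.2.

No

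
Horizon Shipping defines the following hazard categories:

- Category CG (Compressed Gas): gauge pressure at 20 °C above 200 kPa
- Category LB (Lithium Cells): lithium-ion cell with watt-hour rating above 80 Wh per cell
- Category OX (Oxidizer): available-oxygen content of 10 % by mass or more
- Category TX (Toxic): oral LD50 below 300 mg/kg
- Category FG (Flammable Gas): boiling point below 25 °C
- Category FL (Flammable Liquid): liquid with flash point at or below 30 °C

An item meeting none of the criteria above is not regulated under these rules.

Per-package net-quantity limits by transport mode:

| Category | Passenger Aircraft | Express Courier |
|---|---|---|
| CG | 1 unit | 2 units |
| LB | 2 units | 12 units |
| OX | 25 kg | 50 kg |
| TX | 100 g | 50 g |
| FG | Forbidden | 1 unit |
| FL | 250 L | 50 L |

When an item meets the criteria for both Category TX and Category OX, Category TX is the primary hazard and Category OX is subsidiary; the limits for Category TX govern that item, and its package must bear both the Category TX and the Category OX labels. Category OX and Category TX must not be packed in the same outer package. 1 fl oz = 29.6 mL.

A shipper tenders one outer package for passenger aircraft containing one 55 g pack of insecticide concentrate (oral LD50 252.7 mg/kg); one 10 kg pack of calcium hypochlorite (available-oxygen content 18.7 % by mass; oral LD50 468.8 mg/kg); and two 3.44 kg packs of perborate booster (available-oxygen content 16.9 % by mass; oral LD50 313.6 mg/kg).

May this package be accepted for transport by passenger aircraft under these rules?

With oral LD50 252.7 mg/kg (< 300 mg/kg), the insecticide concentrate falls in Category TX.
The calcium hypochlorite has available-oxygen content 18.7 % by mass, which is ≥ 10 % by mass, so it is Category OX (Oxidizer).
Perborate booster: available-oxygen content 16.9 % by mass ≥ 10 % by mass → Category OX (Oxidizer).
Category OX net quantity: 10 kg + (two 3.44 kg packs = 6.88 kg) = 16.88 kg.
That is within the Category OX passenger aircraft limit of 25 kg.
Category TX quantity: 55 g.
That is within the Category TX passenger aircraft limit of 100 g.
Category OX and Category TX may not share an outer package.

No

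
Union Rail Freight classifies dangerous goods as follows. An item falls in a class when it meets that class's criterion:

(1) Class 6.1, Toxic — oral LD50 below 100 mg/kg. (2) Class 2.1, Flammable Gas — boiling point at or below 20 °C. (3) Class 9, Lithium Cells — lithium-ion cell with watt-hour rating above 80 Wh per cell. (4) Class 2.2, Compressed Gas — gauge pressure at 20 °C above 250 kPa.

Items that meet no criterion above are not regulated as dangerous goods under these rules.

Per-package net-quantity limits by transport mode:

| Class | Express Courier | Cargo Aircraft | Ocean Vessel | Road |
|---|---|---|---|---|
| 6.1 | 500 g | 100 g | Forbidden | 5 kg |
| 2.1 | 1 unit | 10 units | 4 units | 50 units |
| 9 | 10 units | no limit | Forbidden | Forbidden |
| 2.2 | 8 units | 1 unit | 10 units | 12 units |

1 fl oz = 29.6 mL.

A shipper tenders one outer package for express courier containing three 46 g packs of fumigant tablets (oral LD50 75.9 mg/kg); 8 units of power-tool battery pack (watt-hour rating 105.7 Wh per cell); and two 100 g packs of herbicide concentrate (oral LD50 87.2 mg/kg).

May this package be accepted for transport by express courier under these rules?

Oral LD50 75.9 mg/kg meets the Class 6.1 criterion (Toxic), so the fumigant tablets are Class 6.1.
Watt-hour rating 105.7 Wh per cell meets the Class 9 criterion (Lithium Cells), so the power-tool battery pack is Class 9.
Herbicide concentrate: oral LD50 87.2 mg/kg < 100 mg/kg → Class 6.1 (Toxic).
Class 6.1 net quantity: (three 46 g packs = 138 g) + (two 100 g packs = 200 g) = 338 g.
338 g is within the express courier limit of 500 g for Class 6.1.
Class 9 quantity: 8 units.
8 units is within the express courier limit of 10 units for Class 9.
Every hazard class is within its express courier limit and no segregation rule is violated.

Yes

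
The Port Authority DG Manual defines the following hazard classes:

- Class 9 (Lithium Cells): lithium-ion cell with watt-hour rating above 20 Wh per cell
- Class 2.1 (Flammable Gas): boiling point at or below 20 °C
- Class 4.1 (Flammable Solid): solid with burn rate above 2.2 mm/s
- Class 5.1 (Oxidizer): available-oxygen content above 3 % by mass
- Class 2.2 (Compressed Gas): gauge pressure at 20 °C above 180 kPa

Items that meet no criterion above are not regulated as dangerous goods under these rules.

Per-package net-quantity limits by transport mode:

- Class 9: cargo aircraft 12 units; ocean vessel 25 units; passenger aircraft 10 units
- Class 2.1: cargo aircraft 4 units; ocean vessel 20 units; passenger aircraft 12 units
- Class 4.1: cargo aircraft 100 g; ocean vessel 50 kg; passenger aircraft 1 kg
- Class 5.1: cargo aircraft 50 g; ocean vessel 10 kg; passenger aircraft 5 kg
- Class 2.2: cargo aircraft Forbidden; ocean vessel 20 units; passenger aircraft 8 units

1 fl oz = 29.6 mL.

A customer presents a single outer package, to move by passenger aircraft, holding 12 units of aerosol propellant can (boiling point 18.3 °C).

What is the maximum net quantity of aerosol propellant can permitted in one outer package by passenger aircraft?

12 units

The aerosol propellant can has boiling point 18.3 °C, which is ≤ 20 °C, so it is Class 2.1 (Flammable Gas).
The passenger aircraft limit for Class 2.1 is 12 units.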